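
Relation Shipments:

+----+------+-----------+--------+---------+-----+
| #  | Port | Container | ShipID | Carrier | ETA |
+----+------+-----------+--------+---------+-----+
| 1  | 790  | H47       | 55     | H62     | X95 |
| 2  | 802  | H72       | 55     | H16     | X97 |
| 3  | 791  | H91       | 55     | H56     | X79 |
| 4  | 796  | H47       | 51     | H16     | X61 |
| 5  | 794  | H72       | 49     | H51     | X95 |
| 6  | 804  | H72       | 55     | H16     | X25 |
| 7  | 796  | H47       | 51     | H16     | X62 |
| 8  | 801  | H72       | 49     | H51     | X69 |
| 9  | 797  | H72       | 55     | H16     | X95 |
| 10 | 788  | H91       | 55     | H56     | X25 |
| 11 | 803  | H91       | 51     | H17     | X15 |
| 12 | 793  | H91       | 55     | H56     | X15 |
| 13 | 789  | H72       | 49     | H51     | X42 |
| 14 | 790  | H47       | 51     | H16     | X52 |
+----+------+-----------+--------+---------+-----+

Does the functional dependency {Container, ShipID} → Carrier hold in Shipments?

(Container=H47, ShipID=55): row 1 → Carrier = H62 ✓
(Container=H72, ShipID=55): rows 2, 6, 9 → Carrier = H16, H16, H16 ✓
(Container=H91, ShipID=55): rows 3, 10, 12 → Carrier = H56, H56, H56 ✓
(Container=H47, ShipID=51): rows 4, 7, 14 → Carrier = H16, H16, H16 ✓
(Container=H72, ShipID=49): rows 5, 8, 13 → Carrier = H51, H51, H51 ✓
(Container=H91, ShipID=51): row 11 → Carrier = H17 ✓
Every {Container, ShipID} value is associated with a single Carrier value, so {Container, ShipID} → Carrier holds.

Yes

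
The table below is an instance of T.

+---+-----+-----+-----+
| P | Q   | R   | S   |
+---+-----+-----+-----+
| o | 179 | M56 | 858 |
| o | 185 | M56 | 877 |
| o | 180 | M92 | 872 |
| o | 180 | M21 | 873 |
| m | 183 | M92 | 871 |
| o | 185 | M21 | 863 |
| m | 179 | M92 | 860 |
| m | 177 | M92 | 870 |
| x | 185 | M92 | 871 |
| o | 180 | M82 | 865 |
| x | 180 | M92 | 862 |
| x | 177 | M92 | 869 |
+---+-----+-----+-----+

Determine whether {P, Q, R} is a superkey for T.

All 12 rows have distinct {P, Q, R} values, so {P, Q, R} → (all attributes) holds and {P, Q, R} is a superkey.

Yes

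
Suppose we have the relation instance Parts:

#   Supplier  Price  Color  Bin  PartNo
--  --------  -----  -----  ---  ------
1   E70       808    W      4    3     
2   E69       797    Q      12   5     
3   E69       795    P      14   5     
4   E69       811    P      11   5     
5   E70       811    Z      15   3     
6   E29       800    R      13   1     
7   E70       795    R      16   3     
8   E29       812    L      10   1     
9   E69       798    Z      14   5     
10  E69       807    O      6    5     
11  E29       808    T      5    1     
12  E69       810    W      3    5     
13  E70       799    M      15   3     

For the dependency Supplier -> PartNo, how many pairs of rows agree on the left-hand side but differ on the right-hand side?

0

Supplier=E70: all 4 rows agree on PartNo — 0 pairs.
Supplier=E69: all 6 rows agree on PartNo — 0 pairs.
Supplier=E29: all 3 rows agree on PartNo — 0 pairs.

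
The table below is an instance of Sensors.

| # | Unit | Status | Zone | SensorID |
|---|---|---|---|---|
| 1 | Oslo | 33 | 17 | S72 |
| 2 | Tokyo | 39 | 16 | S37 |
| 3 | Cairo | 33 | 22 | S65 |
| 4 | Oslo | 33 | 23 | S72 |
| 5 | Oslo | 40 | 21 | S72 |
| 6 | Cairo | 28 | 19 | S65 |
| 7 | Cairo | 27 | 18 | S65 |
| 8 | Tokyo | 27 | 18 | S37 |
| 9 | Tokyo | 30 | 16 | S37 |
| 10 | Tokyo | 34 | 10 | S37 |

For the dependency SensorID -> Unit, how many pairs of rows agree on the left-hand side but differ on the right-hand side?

0

SensorID=S72: all 3 rows agree on Unit — 0 pairs.
SensorID=S37: all 4 rows agree on Unit — 0 pairs.
SensorID=S65: all 3 rows agree on Unit — 0 pairs.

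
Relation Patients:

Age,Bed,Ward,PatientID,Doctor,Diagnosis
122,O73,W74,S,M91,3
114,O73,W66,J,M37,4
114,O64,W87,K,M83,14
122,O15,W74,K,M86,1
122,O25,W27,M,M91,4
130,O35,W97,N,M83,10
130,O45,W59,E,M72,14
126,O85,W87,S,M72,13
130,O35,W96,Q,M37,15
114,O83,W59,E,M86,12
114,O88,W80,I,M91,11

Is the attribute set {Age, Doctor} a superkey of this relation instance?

Two distinct rows share (Age=122, Doctor=M91), so {Age, Doctor} does not determine every attribute — not a superkey.

No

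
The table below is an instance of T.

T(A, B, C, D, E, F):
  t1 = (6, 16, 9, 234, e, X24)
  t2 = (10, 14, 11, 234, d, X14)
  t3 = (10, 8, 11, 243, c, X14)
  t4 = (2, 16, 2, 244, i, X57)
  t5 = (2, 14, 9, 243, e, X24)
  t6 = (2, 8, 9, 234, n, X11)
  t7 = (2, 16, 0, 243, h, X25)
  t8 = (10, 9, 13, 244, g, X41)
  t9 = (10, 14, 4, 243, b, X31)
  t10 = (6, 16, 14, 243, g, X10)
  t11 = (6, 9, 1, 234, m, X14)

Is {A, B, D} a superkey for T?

All 11 rows have distinct {A, B, D} values, so {A, B, D} → (all attributes) holds and {A, B, D} is a superkey.

Yes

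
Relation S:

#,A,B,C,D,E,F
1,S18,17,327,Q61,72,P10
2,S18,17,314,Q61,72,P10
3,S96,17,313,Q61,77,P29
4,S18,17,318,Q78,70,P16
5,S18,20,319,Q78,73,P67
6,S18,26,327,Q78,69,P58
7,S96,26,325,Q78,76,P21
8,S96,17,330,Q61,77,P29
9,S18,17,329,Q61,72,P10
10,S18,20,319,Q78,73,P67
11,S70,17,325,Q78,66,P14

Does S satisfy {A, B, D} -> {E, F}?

(A=S18, B=17, D=Q61): rows 1, 2, 9 → {E,F} = (72, P10), (72, P10), (72, P10) ✓
(A=S96, B=17, D=Q61): rows 3, 8 → {E,F} = (77, P29), (77, P29) ✓
(A=S18, B=17, D=Q78): row 4 → {E,F} = (70, P16) ✓
(A=S18, B=20, D=Q78): rows 5, 10 → {E,F} = (73, P67), (73, P67) ✓
(A=S18, B=26, D=Q78): row 6 → {E,F} = (69, P58) ✓
(A=S96, B=26, D=Q78): row 7 → {E,F} = (76, P21) ✓
(A=S70, B=17, D=Q78): row 11 → {E,F} = (66, P14) ✓
Every {A, B, D} value is associated with a single {E, F} value, so {A, B, D} -> {E, F} holds.

Yes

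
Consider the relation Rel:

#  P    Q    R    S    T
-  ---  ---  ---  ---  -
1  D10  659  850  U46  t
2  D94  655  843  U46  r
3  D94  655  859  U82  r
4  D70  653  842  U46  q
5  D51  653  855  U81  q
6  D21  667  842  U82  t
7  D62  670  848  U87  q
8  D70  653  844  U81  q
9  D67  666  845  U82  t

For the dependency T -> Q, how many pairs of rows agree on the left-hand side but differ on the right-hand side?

T=t: violating pairs (1,6), (1,9), (6,9) — 3 pairs.
T=r: all 2 rows agree on Q — 0 pairs.
T=q: violating pairs (4,7), (5,7), (7,8) — 3 pairs.

6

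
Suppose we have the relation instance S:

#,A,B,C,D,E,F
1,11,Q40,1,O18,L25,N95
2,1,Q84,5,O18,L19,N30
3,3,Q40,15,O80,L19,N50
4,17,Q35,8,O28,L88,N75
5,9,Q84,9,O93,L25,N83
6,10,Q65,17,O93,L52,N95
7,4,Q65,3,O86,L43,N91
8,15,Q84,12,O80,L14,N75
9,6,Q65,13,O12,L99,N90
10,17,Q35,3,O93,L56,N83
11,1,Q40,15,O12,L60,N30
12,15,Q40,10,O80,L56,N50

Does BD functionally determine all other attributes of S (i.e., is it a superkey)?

No

Rows 3 and 12 have the same BD value (B=Q40, D=O80) but are distinct tuples, so BD does not determine every attribute — not a superkey.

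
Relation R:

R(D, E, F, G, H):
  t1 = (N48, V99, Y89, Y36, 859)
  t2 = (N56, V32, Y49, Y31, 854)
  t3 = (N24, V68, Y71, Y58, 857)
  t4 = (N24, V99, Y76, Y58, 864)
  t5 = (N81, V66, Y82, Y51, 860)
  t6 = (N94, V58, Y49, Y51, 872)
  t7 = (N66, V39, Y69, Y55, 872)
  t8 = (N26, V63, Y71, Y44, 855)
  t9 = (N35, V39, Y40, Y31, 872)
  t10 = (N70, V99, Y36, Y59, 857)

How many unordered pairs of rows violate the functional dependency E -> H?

E=V99: violating pairs (1,4), (1,10), (4,10) — 3 pairs.
E=V39: all 2 rows agree on H — 0 pairs.

3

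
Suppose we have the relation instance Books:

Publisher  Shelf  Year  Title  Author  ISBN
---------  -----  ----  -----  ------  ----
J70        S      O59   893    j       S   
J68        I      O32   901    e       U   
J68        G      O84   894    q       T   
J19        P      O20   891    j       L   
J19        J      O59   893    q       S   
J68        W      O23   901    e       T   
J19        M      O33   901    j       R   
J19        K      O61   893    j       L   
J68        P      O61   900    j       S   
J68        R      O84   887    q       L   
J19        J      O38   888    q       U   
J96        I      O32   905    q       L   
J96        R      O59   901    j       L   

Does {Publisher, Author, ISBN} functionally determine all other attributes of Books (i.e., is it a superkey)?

Two distinct rows share (Publisher=J19, Author=j, ISBN=L), so {Publisher, Author, ISBN} does not determine every attribute — not a superkey.

No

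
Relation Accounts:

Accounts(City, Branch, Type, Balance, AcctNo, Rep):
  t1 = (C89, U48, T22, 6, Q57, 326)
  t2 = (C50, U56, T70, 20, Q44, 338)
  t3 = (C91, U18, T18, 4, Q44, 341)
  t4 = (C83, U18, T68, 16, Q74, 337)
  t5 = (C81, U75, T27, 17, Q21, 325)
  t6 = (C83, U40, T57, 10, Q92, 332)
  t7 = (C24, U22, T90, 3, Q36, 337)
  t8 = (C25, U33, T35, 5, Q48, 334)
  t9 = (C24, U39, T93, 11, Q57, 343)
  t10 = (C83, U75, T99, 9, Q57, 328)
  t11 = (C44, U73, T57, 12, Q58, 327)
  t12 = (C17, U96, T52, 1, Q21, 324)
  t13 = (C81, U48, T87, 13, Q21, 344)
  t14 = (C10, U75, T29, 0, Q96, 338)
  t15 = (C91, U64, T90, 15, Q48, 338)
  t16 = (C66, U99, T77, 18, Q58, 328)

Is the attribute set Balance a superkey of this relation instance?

All 16 rows have distinct Balance values, so Balance → (all attributes) holds and Balance is a superkey.

Yes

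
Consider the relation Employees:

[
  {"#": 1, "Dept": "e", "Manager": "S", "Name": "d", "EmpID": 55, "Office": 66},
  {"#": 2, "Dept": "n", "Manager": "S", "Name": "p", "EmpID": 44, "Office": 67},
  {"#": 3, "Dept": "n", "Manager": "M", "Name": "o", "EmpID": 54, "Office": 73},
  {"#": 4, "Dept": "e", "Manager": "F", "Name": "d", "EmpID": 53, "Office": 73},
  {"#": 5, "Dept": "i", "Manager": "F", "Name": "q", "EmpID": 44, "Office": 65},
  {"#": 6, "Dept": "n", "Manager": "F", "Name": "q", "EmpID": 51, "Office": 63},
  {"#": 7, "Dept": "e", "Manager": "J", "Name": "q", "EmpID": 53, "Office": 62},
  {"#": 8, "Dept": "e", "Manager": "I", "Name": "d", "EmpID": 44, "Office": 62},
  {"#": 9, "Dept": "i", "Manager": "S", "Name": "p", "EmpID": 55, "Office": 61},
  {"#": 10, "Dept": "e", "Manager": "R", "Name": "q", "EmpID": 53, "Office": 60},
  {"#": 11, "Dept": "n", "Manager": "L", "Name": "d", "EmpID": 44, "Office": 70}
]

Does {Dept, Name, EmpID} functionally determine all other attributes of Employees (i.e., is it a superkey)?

Rows 7 and 10 have the same {Dept, Name, EmpID} value (Dept=e, Name=q, EmpID=53) but are distinct tuples, so {Dept, Name, EmpID} does not determine every attribute — not a superkey.

No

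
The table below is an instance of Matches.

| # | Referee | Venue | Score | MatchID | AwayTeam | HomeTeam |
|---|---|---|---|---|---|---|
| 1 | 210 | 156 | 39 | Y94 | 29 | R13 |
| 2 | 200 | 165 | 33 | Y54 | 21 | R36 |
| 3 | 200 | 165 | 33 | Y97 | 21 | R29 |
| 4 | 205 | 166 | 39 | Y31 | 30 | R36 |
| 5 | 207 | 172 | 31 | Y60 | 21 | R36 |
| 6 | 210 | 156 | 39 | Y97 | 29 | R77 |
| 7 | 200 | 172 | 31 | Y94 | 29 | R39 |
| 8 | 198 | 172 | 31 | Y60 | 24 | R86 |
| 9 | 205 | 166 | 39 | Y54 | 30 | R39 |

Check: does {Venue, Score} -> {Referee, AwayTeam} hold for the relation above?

(Venue=156, Score=39): rows 1, 6 → {Referee,AwayTeam} = (210, 29), (210, 29) ✓
(Venue=165, Score=33): rows 2, 3 → {Referee,AwayTeam} = (200, 21), (200, 21) ✓
(Venue=166, Score=39): rows 4, 9 → {Referee,AwayTeam} = (205, 30), (205, 30) ✓
(Venue=172, Score=31): rows 5, 7, 8 → {Referee,AwayTeam} takes values {(207, 21), (200, 29), (198, 24)} — violation
Two rows agree on {Venue, Score} but differ on {Referee, AwayTeam}, so {Venue, Score} -> {Referee, AwayTeam} does not hold.

No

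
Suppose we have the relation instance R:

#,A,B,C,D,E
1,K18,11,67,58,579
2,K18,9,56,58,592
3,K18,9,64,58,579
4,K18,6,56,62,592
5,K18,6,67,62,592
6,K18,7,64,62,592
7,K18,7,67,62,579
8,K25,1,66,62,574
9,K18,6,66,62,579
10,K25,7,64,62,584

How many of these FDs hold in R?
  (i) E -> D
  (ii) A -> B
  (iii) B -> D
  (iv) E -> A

2

(i) E -> D: E=579: rows 1, 3, 7, 9 → D takes values {58, 62} — violation; E=592: rows 2, 4, 5, 6 → D takes values {58, 62} — violation — fails.
(ii) A -> B: A=K18: rows 1, 2, 3, 4, 5, 6, 7, 9 → B takes values {11, 9, 6, 7} — violation; A=K25: rows 8, 10 → B takes values {1, 7} — violation — fails.
(iii) B -> D: every LHS value maps to a single RHS value — holds.
(iv) E -> A: every LHS value maps to a single RHS value — holds.
2 of the 4 dependencies hold.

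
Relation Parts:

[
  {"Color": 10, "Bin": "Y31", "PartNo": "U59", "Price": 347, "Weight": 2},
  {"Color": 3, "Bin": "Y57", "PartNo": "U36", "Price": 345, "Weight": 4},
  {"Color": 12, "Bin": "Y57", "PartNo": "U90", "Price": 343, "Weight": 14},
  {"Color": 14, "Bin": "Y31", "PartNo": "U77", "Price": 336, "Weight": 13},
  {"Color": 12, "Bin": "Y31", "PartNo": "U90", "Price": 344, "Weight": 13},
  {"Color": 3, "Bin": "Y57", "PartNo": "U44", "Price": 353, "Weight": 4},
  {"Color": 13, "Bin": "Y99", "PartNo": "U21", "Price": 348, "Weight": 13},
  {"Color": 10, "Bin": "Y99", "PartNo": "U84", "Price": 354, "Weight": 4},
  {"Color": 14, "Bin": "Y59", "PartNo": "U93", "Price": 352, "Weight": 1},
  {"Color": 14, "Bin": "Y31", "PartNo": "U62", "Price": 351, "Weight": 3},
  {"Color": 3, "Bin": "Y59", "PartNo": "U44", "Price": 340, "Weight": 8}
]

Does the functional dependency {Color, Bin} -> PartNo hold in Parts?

No

(Color=10, Bin=Y31): 1 row → PartNo = U59 ✓
(Color=3, Bin=Y57): 2 rows → PartNo takes values {U36, U44} — violation
(Color=12, Bin=Y57): 1 row → PartNo = U90 ✓
(Color=14, Bin=Y31): 2 rows → PartNo takes values {U77, U62} — violation
(Color=12, Bin=Y31): 1 row → PartNo = U90 ✓
(Color=13, Bin=Y99): 1 row → PartNo = U21 ✓
(Color=10, Bin=Y99): 1 row → PartNo = U84 ✓
(Color=14, Bin=Y59): 1 row → PartNo = U93 ✓
(Color=3, Bin=Y59): 1 row → PartNo = U44 ✓
Two rows agree on {Color, Bin} but differ on PartNo, so {Color, Bin} -> PartNo does not hold.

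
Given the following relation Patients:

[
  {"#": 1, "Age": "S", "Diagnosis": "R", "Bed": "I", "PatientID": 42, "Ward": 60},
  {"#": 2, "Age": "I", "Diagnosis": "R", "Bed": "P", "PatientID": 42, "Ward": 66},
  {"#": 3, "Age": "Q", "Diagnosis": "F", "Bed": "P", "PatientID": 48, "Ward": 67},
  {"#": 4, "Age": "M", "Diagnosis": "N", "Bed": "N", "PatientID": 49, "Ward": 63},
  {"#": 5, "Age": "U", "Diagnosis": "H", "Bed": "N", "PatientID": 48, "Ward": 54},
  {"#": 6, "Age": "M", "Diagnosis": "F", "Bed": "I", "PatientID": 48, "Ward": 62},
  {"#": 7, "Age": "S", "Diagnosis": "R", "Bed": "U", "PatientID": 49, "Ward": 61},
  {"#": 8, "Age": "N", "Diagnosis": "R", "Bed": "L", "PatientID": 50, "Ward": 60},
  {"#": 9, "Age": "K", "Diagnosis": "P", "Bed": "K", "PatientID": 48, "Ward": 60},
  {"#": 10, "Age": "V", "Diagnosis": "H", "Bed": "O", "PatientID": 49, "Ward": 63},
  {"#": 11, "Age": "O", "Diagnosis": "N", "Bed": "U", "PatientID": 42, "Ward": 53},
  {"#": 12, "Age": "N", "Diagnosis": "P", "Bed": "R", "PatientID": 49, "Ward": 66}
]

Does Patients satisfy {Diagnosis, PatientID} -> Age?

No

(Diagnosis=R, PatientID=42): rows 1, 2 → Age takes values {S, I} — violation
(Diagnosis=F, PatientID=48): rows 3, 6 → Age takes values {Q, M} — violation
(Diagnosis=N, PatientID=49): row 4 → Age = M ✓
(Diagnosis=H, PatientID=48): row 5 → Age = U ✓
(Diagnosis=R, PatientID=49): row 7 → Age = S ✓
(Diagnosis=R, PatientID=50): row 8 → Age = N ✓
(Diagnosis=P, PatientID=48): row 9 → Age = K ✓
(Diagnosis=H, PatientID=49): row 10 → Age = V ✓
(Diagnosis=N, PatientID=42): row 11 → Age = O ✓
(Diagnosis=P, PatientID=49): row 12 → Age = N ✓
Two rows agree on {Diagnosis, PatientID} but differ on Age, so {Diagnosis, PatientID} -> Age does not hold.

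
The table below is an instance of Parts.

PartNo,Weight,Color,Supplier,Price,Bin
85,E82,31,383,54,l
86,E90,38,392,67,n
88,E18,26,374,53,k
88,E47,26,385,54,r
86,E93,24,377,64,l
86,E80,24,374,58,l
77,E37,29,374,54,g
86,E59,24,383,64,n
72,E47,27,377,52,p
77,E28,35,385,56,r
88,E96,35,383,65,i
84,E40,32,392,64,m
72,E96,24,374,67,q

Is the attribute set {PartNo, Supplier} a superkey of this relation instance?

All 13 rows have distinct {PartNo, Supplier} values, so {PartNo, Supplier} → (all attributes) holds and {PartNo, Supplier} is a superkey.

Yes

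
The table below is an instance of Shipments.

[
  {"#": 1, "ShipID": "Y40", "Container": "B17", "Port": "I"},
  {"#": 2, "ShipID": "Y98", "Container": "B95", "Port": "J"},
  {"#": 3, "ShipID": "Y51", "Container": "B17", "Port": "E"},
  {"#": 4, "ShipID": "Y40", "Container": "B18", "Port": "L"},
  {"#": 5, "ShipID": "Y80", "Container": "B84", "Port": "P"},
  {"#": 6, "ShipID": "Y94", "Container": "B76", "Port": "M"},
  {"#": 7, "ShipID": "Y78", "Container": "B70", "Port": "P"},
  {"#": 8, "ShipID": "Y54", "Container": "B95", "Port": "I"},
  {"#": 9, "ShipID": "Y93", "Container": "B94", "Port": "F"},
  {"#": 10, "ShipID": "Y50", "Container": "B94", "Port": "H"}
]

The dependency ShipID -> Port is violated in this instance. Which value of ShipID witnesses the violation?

Y40

ShipID=Y40: rows 1, 4 → Port takes values {I, L} — violation
ShipID=Y98: row 2 → Port = J ✓
ShipID=Y51: row 3 → Port = E ✓
ShipID=Y80: row 5 → Port = P ✓
ShipID=Y94: row 6 → Port = M ✓
ShipID=Y78: row 7 → Port = P ✓
ShipID=Y54: row 8 → Port = I ✓
ShipID=Y93: row 9 → Port = F ✓
ShipID=Y50: row 10 → Port = H ✓
The only ShipID value with inconsistent Port is ShipID=Y40.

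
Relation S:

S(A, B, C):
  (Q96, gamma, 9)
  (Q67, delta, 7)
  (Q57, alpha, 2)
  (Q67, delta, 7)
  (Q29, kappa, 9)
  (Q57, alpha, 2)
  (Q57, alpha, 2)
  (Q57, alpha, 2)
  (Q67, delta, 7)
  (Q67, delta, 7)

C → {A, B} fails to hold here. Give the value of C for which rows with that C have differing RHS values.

9

C=9: 2 rows → {A,B} takes values {(Q96, gamma), (Q29, kappa)} — violation
C=7: 4 rows → {A,B} = (Q67, delta), (Q67, delta), (Q67, delta), (Q67, delta) ✓
C=2: 4 rows → {A,B} = (Q57, alpha), (Q57, alpha), (Q57, alpha), (Q57, alpha) ✓
The only C value with inconsistent RHS is C=9.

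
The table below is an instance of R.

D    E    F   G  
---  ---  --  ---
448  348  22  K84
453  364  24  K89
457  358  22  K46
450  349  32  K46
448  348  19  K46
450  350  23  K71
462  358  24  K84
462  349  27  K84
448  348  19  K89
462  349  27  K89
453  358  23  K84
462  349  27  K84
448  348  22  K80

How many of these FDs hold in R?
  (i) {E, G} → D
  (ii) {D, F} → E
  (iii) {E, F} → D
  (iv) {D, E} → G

2

(i) {E, G} → D: (E=358, G=K84): 2 rows → D takes values {462, 453} — violation — fails.
(ii) {D, F} → E: every LHS value maps to a single RHS value — holds.
(iii) {E, F} → D: every LHS value maps to a single RHS value — holds.
(iv) {D, E} → G: (D=448, E=348): 4 rows → G takes values {K84, K46, K89, K80} — violation; (D=462, E=349): 3 rows → G takes values {K84, K89} — violation — fails.
2 of the 4 dependencies hold.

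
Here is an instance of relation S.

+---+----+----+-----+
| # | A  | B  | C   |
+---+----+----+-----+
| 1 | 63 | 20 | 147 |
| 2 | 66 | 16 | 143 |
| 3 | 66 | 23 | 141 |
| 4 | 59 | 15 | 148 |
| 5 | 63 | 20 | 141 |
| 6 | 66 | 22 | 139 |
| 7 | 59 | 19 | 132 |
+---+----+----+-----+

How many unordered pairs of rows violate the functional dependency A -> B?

A=63: all 2 rows agree on B — 0 pairs.
A=66: violating pairs (2,3), (2,6), (3,6) — 3 pairs.
A=59: violating pairs (4,7) — 1 pair.

4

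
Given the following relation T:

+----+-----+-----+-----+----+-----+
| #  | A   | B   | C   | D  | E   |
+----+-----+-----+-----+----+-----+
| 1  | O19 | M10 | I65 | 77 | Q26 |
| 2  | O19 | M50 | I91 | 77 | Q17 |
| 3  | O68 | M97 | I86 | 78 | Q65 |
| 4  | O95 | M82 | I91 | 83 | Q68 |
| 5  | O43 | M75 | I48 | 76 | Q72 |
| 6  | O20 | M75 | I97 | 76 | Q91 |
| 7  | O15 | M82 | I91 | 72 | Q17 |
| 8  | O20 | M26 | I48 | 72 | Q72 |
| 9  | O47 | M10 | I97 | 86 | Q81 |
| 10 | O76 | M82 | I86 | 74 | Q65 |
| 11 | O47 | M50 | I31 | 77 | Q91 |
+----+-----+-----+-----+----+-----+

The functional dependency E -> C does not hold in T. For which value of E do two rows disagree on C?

E=Q26: row 1 → C = I65 ✓
E=Q17: rows 2, 7 → C = I91, I91 ✓
E=Q65: rows 3, 10 → C = I86, I86 ✓
E=Q68: row 4 → C = I91 ✓
E=Q72: rows 5, 8 → C = I48, I48 ✓
E=Q91: rows 6, 11 → C takes values {I97, I31} — violation
E=Q81: row 9 → C = I97 ✓
The only E value with inconsistent C is E=Q91.

Q91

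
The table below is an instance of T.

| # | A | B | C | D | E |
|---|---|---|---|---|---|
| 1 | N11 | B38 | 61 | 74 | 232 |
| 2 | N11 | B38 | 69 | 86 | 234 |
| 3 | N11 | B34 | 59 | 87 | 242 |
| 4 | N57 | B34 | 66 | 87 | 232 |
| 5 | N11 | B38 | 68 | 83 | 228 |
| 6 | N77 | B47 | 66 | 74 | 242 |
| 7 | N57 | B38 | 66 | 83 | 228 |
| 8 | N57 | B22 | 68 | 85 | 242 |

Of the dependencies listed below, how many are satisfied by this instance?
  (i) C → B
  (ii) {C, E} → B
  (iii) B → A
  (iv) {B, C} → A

2

(i) C → B: C=66: rows 4, 6, 7 → B takes values {B34, B47, B38} — violation; C=68: rows 5, 8 → B takes values {B38, B22} — violation — fails.
(ii) {C, E} → B: every LHS value maps to a single RHS value — holds.
(iii) B → A: B=B38: rows 1, 2, 5, 7 → A takes values {N11, N57} — violation; B=B34: rows 3, 4 → A takes values {N11, N57} — violation — fails.
(iv) {B, C} → A: every LHS value maps to a single RHS value — holds.
2 of the 4 dependencies hold.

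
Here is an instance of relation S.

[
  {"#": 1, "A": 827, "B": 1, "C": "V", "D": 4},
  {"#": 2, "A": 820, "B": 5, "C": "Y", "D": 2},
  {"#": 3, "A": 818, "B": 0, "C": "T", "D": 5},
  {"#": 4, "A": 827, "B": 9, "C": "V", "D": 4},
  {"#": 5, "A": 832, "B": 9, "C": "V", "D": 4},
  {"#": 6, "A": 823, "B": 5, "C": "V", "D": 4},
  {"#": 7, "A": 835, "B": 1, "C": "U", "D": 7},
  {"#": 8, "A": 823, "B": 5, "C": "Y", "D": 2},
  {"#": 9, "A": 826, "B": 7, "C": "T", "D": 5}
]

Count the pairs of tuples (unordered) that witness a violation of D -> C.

0

D=4: all 4 rows agree on C — 0 pairs.
D=2: all 2 rows agree on C — 0 pairs.
D=5: all 2 rows agree on C — 0 pairs.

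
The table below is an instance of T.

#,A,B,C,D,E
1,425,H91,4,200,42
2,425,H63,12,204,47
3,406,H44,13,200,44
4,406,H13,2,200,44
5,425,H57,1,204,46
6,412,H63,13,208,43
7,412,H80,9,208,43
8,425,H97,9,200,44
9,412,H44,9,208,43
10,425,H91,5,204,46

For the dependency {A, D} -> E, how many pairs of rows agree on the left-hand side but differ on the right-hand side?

(A=425, D=200): violating pairs (1,8) — 1 pair.
(A=425, D=204): violating pairs (2,5), (2,10) — 2 pairs.
(A=406, D=200): all 2 rows agree on E — 0 pairs.
(A=412, D=208): all 3 rows agree on E — 0 pairs.

3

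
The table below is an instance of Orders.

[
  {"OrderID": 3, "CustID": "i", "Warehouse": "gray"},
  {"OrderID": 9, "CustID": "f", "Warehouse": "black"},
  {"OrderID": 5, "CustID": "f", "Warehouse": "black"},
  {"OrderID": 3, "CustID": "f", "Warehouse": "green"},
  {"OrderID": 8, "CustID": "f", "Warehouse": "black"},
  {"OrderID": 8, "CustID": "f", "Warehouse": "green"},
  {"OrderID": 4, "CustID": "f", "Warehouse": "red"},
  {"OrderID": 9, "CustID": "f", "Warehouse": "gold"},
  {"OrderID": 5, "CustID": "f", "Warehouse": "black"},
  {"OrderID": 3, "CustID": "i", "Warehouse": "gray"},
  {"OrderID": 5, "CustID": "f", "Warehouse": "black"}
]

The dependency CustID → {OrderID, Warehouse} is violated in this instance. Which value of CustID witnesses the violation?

CustID=i: 2 rows → {OrderID,Warehouse} = (3, gray), (3, gray) ✓
CustID=f: 9 rows → {OrderID,Warehouse} takes values {(9, black), (5, black), (3, green), (8, black), (8, green), (4, red), (9, gold)} — violation
The only CustID value with inconsistent RHS is CustID=f.

f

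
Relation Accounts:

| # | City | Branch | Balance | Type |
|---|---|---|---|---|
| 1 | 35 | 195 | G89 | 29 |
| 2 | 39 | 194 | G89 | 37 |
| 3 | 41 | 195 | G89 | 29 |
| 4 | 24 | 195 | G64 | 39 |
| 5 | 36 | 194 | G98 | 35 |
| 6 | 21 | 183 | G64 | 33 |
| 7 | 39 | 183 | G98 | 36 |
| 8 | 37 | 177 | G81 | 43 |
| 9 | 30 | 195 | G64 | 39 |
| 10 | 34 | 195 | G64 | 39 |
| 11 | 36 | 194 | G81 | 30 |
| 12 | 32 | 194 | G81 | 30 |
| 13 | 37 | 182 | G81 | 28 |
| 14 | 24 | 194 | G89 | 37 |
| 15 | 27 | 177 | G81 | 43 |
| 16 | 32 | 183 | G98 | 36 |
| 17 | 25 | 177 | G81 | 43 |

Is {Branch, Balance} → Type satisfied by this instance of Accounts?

Yes

(Branch=195, Balance=G89): rows 1, 3 → Type = 29, 29 ✓
(Branch=194, Balance=G89): rows 2, 14 → Type = 37, 37 ✓
(Branch=195, Balance=G64): rows 4, 9, 10 → Type = 39, 39, 39 ✓
(Branch=194, Balance=G98): row 5 → Type = 35 ✓
(Branch=183, Balance=G64): row 6 → Type = 33 ✓
(Branch=183, Balance=G98): rows 7, 16 → Type = 36, 36 ✓
(Branch=177, Balance=G81): rows 8, 15, 17 → Type = 43, 43, 43 ✓
(Branch=194, Balance=G81): rows 11, 12 → Type = 30, 30 ✓
(Branch=182, Balance=G81): row 13 → Type = 28 ✓
Every {Branch, Balance} value is associated with a single Type value, so {Branch, Balance} → Type holds.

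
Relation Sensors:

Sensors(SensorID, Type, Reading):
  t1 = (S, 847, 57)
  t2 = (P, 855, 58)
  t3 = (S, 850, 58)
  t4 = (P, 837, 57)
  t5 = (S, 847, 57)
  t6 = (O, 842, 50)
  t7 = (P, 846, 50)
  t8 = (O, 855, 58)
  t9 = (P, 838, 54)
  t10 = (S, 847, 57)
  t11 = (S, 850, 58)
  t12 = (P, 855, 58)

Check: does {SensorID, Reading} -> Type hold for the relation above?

Yes

(SensorID=S, Reading=57): rows 1, 5, 10 → Type = 847, 847, 847 ✓
(SensorID=P, Reading=58): rows 2, 12 → Type = 855, 855 ✓
(SensorID=S, Reading=58): rows 3, 11 → Type = 850, 850 ✓
(SensorID=P, Reading=57): row 4 → Type = 837 ✓
(SensorID=O, Reading=50): row 6 → Type = 842 ✓
(SensorID=P, Reading=50): row 7 → Type = 846 ✓
(SensorID=O, Reading=58): row 8 → Type = 855 ✓
(SensorID=P, Reading=54): row 9 → Type = 838 ✓
Every {SensorID, Reading} value is associated with a single Type value, so {SensorID, Reading} -> Type holds.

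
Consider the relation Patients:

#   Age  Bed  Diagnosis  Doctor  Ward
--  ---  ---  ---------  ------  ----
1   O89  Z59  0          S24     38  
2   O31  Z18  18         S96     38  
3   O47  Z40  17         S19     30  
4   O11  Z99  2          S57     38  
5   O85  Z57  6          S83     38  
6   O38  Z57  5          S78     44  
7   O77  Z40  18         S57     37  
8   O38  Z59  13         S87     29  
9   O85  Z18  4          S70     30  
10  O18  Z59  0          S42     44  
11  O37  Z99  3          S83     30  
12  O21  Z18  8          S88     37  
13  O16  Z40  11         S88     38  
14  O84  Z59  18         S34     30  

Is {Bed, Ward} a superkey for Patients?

All 14 rows have distinct {Bed, Ward} values, so {Bed, Ward} → (all attributes) holds and {Bed, Ward} is a superkey.

Yes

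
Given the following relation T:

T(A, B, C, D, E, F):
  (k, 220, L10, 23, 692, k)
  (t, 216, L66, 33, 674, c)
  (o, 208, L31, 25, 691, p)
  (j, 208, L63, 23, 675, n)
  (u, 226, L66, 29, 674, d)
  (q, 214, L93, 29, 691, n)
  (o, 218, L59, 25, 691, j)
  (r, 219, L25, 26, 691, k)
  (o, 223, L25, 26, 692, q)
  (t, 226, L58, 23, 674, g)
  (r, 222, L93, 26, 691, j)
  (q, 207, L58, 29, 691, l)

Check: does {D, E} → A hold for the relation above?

Yes

(D=23, E=692): 1 row → A = k ✓
(D=33, E=674): 1 row → A = t ✓
(D=25, E=691): 2 rows → A = o, o ✓
(D=23, E=675): 1 row → A = j ✓
(D=29, E=674): 1 row → A = u ✓
(D=29, E=691): 2 rows → A = q, q ✓
(D=26, E=691): 2 rows → A = r, r ✓
(D=26, E=692): 1 row → A = o ✓
(D=23, E=674): 1 row → A = t ✓
Every {D, E} value is associated with a single A value, so {D, E} → A holds.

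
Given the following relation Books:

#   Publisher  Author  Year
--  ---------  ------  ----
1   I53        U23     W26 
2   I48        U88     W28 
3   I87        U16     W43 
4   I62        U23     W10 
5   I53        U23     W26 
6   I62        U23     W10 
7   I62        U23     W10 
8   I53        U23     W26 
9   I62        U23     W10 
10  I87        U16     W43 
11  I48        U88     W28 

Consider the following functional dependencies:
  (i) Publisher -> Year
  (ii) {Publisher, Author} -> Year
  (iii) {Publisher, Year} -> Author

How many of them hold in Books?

3

(i) Publisher -> Year: every LHS value maps to a single RHS value — holds.
(ii) {Publisher, Author} -> Year: every LHS value maps to a single RHS value — holds.
(iii) {Publisher, Year} -> Author: every LHS value maps to a single RHS value — holds.
3 of the 3 dependencies hold.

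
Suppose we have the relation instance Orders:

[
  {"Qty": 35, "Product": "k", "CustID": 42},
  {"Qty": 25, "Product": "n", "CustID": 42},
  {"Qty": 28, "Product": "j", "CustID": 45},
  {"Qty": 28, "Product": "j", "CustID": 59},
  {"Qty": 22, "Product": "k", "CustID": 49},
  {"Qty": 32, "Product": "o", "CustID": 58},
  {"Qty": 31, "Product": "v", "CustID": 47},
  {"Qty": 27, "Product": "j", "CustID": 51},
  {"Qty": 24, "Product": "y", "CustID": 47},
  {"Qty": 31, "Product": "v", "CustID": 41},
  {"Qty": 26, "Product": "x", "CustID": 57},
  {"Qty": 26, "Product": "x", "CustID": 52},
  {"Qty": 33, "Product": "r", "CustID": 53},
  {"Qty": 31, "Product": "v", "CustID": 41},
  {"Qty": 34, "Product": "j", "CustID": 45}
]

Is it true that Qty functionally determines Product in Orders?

Qty=35: 1 row → Product = k ✓
Qty=25: 1 row → Product = n ✓
Qty=28: 2 rows → Product = j, j ✓
Qty=22: 1 row → Product = k ✓
Qty=32: 1 row → Product = o ✓
Qty=31: 3 rows → Product = v, v, v ✓
Qty=27: 1 row → Product = j ✓
Qty=24: 1 row → Product = y ✓
Qty=26: 2 rows → Product = x, x ✓
Qty=33: 1 row → Product = r ✓
Qty=34: 1 row → Product = j ✓
Every Qty value is associated with a single Product value, so Qty → Product holds.

Yes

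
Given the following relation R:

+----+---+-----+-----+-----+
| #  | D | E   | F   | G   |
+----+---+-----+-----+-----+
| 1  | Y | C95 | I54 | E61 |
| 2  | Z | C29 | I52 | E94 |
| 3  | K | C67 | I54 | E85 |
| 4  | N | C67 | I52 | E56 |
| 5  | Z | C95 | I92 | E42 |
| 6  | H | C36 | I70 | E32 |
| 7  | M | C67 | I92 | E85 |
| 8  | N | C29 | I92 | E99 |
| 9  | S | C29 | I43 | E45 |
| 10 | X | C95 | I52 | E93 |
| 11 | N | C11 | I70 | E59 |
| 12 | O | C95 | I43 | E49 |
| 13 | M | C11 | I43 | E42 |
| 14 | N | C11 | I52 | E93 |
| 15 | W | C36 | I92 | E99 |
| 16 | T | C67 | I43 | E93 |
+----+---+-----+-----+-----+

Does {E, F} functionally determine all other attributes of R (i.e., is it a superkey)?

Yes

All 16 rows have distinct {E, F} values, so {E, F} → (all attributes) holds and {E, F} is a superkey.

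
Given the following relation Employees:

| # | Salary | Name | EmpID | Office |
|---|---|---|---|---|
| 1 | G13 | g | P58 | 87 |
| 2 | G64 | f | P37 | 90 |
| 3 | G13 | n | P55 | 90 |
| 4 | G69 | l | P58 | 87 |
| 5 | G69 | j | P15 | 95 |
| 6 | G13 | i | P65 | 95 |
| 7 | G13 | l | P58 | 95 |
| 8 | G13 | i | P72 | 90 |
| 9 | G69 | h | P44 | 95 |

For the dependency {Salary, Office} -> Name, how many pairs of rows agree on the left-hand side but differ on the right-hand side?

3

(Salary=G13, Office=90): violating pairs (3,8) — 1 pair.
(Salary=G69, Office=95): violating pairs (5,9) — 1 pair.
(Salary=G13, Office=95): violating pairs (6,7) — 1 pair.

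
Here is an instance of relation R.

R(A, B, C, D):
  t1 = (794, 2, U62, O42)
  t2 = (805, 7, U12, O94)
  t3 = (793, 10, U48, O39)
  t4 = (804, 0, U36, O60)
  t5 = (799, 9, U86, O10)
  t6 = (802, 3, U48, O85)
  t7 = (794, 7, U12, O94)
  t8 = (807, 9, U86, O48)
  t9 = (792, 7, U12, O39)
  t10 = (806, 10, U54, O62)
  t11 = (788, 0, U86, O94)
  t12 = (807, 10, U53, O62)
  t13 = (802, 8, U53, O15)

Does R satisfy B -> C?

B=2: row 1 → C = U62 ✓
B=7: rows 2, 7, 9 → C = U12, U12, U12 ✓
B=10: rows 3, 10, 12 → C takes values {U48, U54, U53} — violation
B=0: rows 4, 11 → C takes values {U36, U86} — violation
B=9: rows 5, 8 → C = U86, U86 ✓
B=3: row 6 → C = U48 ✓
B=8: row 13 → C = U53 ✓
Two rows agree on B but differ on C, so B -> C does not hold.

No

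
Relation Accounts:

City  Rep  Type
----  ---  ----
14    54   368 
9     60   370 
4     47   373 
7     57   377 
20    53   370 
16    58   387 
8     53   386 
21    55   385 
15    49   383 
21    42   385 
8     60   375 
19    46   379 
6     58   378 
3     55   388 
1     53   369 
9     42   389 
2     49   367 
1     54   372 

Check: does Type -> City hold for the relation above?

Type=368: 1 row → City = 14 ✓
Type=370: 2 rows → City takes values {9, 20} — violation
Type=373: 1 row → City = 4 ✓
Type=377: 1 row → City = 7 ✓
Type=387: 1 row → City = 16 ✓
Type=386: 1 row → City = 8 ✓
Type=385: 2 rows → City = 21, 21 ✓
Type=383: 1 row → City = 15 ✓
Type=375: 1 row → City = 8 ✓
Type=379: 1 row → City = 19 ✓
Type=378: 1 row → City = 6 ✓
Type=388: 1 row → City = 3 ✓
Type=369: 1 row → City = 1 ✓
Type=389: 1 row → City = 9 ✓
Type=367: 1 row → City = 2 ✓
Type=372: 1 row → City = 1 ✓
Two rows agree on Type but differ on City, so Type -> City does not hold.

No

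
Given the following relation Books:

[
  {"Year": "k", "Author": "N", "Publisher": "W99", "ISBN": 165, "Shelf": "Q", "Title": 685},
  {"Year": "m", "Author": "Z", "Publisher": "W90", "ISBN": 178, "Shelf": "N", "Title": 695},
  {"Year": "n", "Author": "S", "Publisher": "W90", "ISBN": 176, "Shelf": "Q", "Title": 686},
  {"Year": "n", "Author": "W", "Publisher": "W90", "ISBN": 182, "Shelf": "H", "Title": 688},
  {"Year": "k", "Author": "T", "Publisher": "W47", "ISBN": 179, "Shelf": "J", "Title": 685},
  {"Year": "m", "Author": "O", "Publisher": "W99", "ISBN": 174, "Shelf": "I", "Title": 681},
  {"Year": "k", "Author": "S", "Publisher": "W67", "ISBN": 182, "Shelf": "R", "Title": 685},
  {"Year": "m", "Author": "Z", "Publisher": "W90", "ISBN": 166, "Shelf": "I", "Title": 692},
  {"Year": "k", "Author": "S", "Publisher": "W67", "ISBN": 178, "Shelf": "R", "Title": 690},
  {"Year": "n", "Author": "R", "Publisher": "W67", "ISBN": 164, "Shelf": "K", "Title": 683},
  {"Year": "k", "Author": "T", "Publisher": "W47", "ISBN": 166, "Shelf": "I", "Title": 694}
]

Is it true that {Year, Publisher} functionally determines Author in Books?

(Year=k, Publisher=W99): 1 row → Author = N ✓
(Year=m, Publisher=W90): 2 rows → Author = Z, Z ✓
(Year=n, Publisher=W90): 2 rows → Author takes values {S, W} — violation
(Year=k, Publisher=W47): 2 rows → Author = T, T ✓
(Year=m, Publisher=W99): 1 row → Author = O ✓
(Year=k, Publisher=W67): 2 rows → Author = S, S ✓
(Year=n, Publisher=W67): 1 row → Author = R ✓
Two rows agree on {Year, Publisher} but differ on Author, so {Year, Publisher} → Author does not hold.

No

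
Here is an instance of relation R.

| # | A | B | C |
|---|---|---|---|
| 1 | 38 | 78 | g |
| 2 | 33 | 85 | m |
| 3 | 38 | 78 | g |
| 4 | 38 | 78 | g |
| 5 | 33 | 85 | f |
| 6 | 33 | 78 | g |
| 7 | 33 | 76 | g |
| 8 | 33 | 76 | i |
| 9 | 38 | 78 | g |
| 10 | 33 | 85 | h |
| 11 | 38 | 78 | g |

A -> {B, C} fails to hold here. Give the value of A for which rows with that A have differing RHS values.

A=38: rows 1, 3, 4, 9, 11 → {B,C} = (78, g), (78, g), (78, g), (78, g), (78, g) ✓
A=33: rows 2, 5, 6, 7, 8, 10 → {B,C} takes values {(85, m), (85, f), (78, g), (76, g), (76, i), (85, h)} — violation
The only A value with inconsistent RHS is A=33.

33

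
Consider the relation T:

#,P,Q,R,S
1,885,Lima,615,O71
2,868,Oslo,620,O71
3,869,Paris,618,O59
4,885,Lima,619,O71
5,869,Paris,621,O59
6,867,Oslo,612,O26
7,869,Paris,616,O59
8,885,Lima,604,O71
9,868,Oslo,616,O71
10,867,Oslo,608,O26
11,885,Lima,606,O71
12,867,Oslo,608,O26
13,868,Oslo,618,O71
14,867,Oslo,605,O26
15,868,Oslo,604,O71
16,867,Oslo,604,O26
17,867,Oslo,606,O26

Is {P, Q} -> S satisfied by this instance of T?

Yes

(P=885, Q=Lima): rows 1, 4, 8, 11 → S = O71, O71, O71, O71 ✓
(P=868, Q=Oslo): rows 2, 9, 13, 15 → S = O71, O71, O71, O71 ✓
(P=869, Q=Paris): rows 3, 5, 7 → S = O59, O59, O59 ✓
(P=867, Q=Oslo): rows 6, 10, 12, 14, 16, 17 → S = O26, O26, O26, O26, O26, O26 ✓
Every {P, Q} value is associated with a single S value, so {P, Q} -> S holds.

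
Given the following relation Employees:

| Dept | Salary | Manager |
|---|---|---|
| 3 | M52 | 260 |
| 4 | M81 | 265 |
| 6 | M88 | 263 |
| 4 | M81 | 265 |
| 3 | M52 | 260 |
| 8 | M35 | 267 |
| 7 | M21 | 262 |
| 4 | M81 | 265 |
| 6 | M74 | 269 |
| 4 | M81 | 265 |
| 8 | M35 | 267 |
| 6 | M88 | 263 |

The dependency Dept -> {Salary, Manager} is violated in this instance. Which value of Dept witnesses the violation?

6

Dept=3: 2 rows → {Salary,Manager} = (M52, 260), (M52, 260) ✓
Dept=4: 4 rows → {Salary,Manager} = (M81, 265), (M81, 265), (M81, 265), (M81, 265) ✓
Dept=6: 3 rows → {Salary,Manager} takes values {(M88, 263), (M74, 269)} — violation
Dept=8: 2 rows → {Salary,Manager} = (M35, 267), (M35, 267) ✓
Dept=7: 1 row → {Salary,Manager} = (M21, 262) ✓
The only Dept value with inconsistent RHS is Dept=6.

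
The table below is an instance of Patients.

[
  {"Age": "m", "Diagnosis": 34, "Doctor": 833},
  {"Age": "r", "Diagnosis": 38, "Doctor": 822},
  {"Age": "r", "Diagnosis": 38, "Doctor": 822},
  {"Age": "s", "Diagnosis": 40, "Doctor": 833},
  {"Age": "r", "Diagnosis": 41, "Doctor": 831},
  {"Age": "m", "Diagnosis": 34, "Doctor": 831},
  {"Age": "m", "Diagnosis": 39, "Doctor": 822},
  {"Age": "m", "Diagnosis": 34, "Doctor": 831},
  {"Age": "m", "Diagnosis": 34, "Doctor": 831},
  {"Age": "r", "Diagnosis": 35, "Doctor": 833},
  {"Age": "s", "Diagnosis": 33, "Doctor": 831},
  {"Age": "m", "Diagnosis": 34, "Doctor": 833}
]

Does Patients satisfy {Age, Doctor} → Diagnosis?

Yes

(Age=m, Doctor=833): 2 rows → Diagnosis = 34, 34 ✓
(Age=r, Doctor=822): 2 rows → Diagnosis = 38, 38 ✓
(Age=s, Doctor=833): 1 row → Diagnosis = 40 ✓
(Age=r, Doctor=831): 1 row → Diagnosis = 41 ✓
(Age=m, Doctor=831): 3 rows → Diagnosis = 34, 34, 34 ✓
(Age=m, Doctor=822): 1 row → Diagnosis = 39 ✓
(Age=r, Doctor=833): 1 row → Diagnosis = 35 ✓
(Age=s, Doctor=831): 1 row → Diagnosis = 33 ✓
Every {Age, Doctor} value is associated with a single Diagnosis value, so {Age, Doctor} → Diagnosis holds.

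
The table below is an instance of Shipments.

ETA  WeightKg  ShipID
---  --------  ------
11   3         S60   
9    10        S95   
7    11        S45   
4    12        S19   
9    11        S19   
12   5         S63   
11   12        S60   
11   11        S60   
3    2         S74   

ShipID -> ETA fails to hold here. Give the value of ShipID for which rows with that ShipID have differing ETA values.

ShipID=S60: 3 rows → ETA = 11, 11, 11 ✓
ShipID=S95: 1 row → ETA = 9 ✓
ShipID=S45: 1 row → ETA = 7 ✓
ShipID=S19: 2 rows → ETA takes values {4, 9} — violation
ShipID=S63: 1 row → ETA = 12 ✓
ShipID=S74: 1 row → ETA = 3 ✓
The only ShipID value with inconsistent ETA is ShipID=S19.

S19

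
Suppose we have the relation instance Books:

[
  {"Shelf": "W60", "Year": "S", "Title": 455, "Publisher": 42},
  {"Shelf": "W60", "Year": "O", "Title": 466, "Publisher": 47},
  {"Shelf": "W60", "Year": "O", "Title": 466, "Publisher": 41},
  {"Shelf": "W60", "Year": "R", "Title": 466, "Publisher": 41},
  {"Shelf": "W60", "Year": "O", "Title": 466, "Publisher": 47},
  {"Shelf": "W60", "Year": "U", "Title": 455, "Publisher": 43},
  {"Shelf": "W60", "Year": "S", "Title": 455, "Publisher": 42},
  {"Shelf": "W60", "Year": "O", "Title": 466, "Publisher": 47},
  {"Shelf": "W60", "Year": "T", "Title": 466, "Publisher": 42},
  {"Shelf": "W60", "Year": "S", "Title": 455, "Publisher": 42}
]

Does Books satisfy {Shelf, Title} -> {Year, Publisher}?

(Shelf=W60, Title=455): 4 rows → {Year,Publisher} takes values {(S, 42), (U, 43)} — violation
(Shelf=W60, Title=466): 6 rows → {Year,Publisher} takes values {(O, 47), (O, 41), (R, 41), (T, 42)} — violation
Two rows agree on {Shelf, Title} but differ on {Year, Publisher}, so {Shelf, Title} -> {Year, Publisher} does not hold.

No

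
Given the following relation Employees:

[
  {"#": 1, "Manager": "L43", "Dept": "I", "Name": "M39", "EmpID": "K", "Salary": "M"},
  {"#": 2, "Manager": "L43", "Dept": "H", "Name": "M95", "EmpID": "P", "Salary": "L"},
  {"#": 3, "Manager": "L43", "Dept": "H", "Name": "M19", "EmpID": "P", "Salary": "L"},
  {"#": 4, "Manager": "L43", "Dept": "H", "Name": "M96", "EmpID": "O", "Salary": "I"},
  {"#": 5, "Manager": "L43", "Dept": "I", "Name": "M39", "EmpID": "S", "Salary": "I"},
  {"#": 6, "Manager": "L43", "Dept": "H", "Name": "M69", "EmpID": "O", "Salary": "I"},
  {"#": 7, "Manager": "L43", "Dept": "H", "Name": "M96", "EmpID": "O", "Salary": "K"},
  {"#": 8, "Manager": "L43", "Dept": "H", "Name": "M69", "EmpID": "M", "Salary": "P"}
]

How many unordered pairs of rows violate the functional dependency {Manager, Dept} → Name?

13

(Manager=L43, Dept=I): all 2 rows agree on Name — 0 pairs.
(Manager=L43, Dept=H): violating pairs (2,3), (2,4), (2,6), (2,7), (2,8), (3,4), (3,6), (3,7), (3,8), (4,6), (4,8), (6,7), (7,8) — 13 pairs.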